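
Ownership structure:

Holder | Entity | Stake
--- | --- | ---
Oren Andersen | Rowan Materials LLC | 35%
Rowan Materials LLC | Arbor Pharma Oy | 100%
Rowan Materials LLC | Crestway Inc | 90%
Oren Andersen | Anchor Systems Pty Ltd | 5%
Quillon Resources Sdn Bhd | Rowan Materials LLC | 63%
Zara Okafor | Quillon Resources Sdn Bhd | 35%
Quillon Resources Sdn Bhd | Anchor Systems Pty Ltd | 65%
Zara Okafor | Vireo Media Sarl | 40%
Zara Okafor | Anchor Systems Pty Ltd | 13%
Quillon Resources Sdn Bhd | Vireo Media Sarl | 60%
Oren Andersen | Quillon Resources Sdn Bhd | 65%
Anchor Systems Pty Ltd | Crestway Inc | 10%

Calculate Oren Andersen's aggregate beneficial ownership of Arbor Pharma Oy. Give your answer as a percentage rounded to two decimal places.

Oren reaches Arbor along 2 paths.
Via Quillon → Rowan: 65% × 63% × 100% = 40.95%.
Via Rowan: 35% × 100% = 35%.
Total: 40.95% + 35% = 75.95%.

75.95%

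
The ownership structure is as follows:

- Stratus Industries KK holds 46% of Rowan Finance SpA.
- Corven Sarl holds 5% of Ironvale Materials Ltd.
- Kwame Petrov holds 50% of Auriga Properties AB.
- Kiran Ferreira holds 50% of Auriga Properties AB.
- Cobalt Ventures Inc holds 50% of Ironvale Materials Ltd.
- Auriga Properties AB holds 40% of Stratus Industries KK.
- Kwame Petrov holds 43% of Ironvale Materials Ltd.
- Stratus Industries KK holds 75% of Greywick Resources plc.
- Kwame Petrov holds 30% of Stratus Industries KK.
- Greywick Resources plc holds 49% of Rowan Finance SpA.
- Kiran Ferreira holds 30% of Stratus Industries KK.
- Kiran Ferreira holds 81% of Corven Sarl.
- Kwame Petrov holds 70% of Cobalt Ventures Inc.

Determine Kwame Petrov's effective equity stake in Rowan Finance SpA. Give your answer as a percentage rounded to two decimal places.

Kwame reaches Rowan along 4 paths.
Via Stratus: 30% × 46% = 13.8%.
Via Auriga → Stratus: 50% × 40% × 46% = 9.2%.
Via Stratus → Greywick: 30% × 75% × 49% = 11.025%.
Via Auriga → Stratus → Greywick: 50% × 40% × 75% × 49% = 7.35%.
Total: 13.8% + 9.2% + 11.025% + 7.35% = 41.375%.
Rounded: 41.38%.

41.38%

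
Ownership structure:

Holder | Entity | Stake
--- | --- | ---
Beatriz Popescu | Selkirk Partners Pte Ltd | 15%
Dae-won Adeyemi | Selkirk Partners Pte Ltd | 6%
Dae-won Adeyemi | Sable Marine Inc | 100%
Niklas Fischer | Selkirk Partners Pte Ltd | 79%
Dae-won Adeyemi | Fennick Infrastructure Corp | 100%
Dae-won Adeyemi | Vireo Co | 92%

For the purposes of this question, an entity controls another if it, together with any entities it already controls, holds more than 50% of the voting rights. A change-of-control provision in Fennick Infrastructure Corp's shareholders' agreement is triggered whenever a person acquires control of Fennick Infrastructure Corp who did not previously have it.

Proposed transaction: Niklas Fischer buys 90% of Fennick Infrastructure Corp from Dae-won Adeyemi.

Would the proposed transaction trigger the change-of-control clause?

Yes

The purchase adds only to Niklas's holdings (Dae-won's stake shrinks), so Niklas is the only person who could newly come to control Fennick.
Niklas holds 79% of Selkirk, so Niklas controls Selkirk.
Neither Niklas nor any entity Niklas controls holds any voting interest in Fennick.
So before the transaction, Niklas does not control Fennick.
After the purchase, Niklas holds 90% of Fennick directly, and Dae-won's stake falls to 10%.
Niklas holds 90% of Fennick, so Niklas controls Fennick.
Niklas did not control Fennick before and does after, so the clause is triggered.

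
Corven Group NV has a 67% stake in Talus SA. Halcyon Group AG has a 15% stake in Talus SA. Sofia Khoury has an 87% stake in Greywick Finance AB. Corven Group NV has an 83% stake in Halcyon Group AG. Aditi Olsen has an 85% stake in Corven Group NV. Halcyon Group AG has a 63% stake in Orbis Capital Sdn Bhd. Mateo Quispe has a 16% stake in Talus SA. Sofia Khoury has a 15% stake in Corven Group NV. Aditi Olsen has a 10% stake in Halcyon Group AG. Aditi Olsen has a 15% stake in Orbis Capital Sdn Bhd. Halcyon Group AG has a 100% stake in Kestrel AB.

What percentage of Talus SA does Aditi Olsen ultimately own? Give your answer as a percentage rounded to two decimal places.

69.03%

Aditi reaches Talus along 3 paths.
Via Corven: 85% × 67% = 56.95%.
Via Halcyon: 10% × 15% = 1.5%.
Via Corven → Halcyon: 85% × 83% × 15% = 10.5825%.
Total: 56.95% + 1.5% + 10.5825% = 69.0325%.
Rounded: 69.03%.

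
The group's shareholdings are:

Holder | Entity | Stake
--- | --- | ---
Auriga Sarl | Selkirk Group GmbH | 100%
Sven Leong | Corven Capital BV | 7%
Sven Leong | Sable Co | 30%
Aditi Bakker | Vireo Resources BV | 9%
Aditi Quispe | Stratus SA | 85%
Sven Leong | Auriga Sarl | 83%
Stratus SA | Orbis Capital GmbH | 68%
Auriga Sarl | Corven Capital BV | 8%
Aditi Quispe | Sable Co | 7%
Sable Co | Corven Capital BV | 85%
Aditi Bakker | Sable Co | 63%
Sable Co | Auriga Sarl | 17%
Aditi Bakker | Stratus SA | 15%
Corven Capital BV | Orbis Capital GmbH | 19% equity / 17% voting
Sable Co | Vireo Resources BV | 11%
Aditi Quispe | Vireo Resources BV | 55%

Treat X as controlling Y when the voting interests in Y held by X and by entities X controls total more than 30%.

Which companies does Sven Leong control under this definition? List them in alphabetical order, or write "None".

Auriga Sarl, Selkirk Group GmbH

Sven holds 83% of Auriga, so Sven controls Auriga.
Auriga holds 100% of Selkirk, so Sven controls Selkirk.
No other company's threshold is met.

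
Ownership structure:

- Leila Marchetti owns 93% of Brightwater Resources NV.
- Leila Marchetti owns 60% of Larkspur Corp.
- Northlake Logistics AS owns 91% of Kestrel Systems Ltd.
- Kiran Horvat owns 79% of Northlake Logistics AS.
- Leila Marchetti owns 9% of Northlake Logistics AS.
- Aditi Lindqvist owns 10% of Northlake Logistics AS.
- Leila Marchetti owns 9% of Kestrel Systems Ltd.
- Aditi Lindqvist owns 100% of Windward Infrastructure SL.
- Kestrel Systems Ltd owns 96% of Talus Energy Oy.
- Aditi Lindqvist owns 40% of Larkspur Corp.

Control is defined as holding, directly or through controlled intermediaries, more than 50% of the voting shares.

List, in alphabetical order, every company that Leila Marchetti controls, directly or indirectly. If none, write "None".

Leila holds 60% of Larkspur, so Leila controls Larkspur.
Leila holds 93% of Brightwater, so Leila controls Brightwater.
No other company's threshold is met.

Brightwater Resources NV, Larkspur Corp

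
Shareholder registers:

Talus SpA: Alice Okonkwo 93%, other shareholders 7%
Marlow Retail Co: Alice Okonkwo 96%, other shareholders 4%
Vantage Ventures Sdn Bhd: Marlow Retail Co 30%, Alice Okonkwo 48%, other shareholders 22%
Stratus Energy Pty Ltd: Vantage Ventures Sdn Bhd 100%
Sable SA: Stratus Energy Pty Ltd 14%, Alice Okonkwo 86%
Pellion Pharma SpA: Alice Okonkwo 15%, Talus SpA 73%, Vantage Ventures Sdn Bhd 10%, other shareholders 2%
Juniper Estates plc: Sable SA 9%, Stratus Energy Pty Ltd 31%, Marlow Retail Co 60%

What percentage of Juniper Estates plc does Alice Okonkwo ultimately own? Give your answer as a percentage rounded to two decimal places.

Alice reaches Juniper along 6 paths.
Via Marlow → Vantage → Stratus → Sable: 96% × 30% × 100% × 14% × 9% = 0.36288%.
Via Vantage → Stratus → Sable: 48% × 100% × 14% × 9% = 0.6048%.
Via Sable: 86% × 9% = 7.74%.
Via Marlow → Vantage → Stratus: 96% × 30% × 100% × 31% = 8.928%.
Via Vantage → Stratus: 48% × 100% × 31% = 14.88%.
Via Marlow: 96% × 60% = 57.6%.
Total: 0.36288% + 0.6048% + 7.74% + 8.928% + 14.88% + 57.6% = 90.11568%.
Rounded: 90.12%.

90.12%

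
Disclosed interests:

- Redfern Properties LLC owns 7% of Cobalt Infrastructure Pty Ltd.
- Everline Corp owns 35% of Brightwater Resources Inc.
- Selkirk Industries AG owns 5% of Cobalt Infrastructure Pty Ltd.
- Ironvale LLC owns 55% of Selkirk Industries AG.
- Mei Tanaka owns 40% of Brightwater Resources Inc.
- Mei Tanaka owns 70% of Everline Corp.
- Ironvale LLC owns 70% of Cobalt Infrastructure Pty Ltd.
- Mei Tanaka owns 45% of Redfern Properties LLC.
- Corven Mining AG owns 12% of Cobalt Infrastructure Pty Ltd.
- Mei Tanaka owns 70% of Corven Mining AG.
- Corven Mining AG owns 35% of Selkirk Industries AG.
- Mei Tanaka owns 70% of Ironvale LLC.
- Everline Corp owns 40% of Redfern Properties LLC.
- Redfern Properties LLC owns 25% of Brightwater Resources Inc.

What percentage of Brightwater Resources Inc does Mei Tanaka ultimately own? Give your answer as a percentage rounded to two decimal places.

82.75%

Mei reaches Brightwater along 4 paths.
Via Everline → Redfern: 70% × 40% × 25% = 7%.
Via Redfern: 45% × 25% = 11.25%.
Direct stake: 40% = 40%.
Via Everline: 70% × 35% = 24.5%.
Total: 7% + 11.25% + 40% + 24.5% = 82.75%.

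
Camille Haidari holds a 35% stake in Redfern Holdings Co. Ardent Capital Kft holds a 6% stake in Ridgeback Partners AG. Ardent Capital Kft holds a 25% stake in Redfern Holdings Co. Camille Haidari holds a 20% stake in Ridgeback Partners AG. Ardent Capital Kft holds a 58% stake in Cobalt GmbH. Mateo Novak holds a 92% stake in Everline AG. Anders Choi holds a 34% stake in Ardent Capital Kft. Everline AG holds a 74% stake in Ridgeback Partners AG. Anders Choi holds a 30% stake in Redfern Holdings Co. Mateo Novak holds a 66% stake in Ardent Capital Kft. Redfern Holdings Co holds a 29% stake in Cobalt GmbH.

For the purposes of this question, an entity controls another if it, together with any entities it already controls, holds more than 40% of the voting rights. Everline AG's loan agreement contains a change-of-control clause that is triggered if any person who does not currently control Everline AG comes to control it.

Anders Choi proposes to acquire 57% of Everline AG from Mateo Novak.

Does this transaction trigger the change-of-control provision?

The purchase adds only to Anders's holdings (Mateo's stake shrinks), so Anders is the only person who could newly come to control Everline.
Anders's largest direct stake is 34% in Ardent, which does not meet the threshold, so Anders controls no company.
Neither Anders nor any entity Anders controls holds any voting interest in Everline.
So before the transaction, Anders does not control Everline.
After the purchase, Anders holds 57% of Everline directly, and Mateo's stake falls to 35%.
Anders holds 57% of Everline, so Anders controls Everline.
Anders did not control Everline before and does after, so the clause is triggered.

Yes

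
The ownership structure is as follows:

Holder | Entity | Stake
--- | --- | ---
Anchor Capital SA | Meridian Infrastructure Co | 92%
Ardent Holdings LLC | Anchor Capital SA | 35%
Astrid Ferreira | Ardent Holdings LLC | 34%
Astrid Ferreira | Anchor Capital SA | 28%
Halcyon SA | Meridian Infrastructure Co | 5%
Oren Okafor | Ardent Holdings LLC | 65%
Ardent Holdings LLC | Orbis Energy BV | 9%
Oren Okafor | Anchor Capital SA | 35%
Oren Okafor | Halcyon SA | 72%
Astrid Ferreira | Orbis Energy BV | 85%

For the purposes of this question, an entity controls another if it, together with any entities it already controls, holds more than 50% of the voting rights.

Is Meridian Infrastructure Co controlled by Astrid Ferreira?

Astrid holds 85% of Orbis, so Astrid controls Orbis.
Neither Astrid nor any entity Astrid controls holds any voting interest in Meridian.
So Astrid does not control Meridian.

No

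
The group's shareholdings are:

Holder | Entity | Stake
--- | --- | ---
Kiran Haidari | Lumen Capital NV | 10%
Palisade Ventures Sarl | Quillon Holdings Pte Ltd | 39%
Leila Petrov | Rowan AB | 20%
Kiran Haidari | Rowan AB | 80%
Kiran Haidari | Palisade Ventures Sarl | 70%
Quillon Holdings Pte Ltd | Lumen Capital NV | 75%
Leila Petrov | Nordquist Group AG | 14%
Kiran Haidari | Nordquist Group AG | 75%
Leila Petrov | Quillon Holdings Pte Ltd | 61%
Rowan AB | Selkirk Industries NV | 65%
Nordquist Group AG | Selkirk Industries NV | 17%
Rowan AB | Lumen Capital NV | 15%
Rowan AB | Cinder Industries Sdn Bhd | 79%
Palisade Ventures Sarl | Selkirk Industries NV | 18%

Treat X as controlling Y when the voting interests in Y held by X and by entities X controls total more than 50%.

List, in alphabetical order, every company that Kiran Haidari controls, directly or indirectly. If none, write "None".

Kiran holds 80% of Rowan, so Kiran controls Rowan.
Kiran holds 70% of Palisade, so Kiran controls Palisade.
Kiran holds 75% of Nordquist, so Kiran controls Nordquist.
Rowan holds 79% of Cinder, so Kiran controls Cinder.
Rowan and Palisade and Nordquist together hold 65% + 18% + 17% = 100% of Selkirk, so Kiran controls Selkirk.
No other company's threshold is met.

Cinder Industries Sdn Bhd, Nordquist Group AG, Palisade Ventures Sarl, Rowan AB, Selkirk Industries NV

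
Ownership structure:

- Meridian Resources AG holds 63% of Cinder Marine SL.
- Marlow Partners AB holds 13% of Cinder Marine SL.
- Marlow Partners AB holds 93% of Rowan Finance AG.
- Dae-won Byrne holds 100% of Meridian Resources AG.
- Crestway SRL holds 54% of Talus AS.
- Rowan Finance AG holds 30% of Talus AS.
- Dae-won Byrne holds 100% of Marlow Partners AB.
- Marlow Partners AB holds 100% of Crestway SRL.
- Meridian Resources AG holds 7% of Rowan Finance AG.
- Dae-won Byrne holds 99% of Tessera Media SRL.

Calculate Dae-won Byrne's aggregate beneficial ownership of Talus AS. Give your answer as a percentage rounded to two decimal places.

84.00%

Dae-won reaches Talus along 3 paths.
Via Marlow → Rowan: 100% × 93% × 30% = 27.9%.
Via Meridian → Rowan: 100% × 7% × 30% = 2.1%.
Via Marlow → Crestway: 100% × 100% × 54% = 54%.
Total: 27.9% + 2.1% + 54% = 84%.
Rounded: 84.00%.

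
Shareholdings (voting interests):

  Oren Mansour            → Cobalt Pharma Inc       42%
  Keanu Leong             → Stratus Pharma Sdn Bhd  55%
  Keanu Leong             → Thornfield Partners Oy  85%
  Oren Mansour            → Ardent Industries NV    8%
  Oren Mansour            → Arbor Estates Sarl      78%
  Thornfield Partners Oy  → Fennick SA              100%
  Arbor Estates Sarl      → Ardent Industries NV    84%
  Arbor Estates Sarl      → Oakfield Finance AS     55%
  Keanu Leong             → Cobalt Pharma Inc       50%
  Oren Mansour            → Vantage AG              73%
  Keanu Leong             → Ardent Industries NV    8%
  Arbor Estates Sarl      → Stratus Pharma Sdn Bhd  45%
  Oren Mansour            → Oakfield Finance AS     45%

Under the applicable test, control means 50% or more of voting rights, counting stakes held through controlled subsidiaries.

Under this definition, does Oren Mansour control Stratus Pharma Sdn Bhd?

No

Oren holds 78% of Arbor, so Oren controls Arbor.
Oren holds 73% of Vantage, so Oren controls Vantage.
Oren and Arbor together hold 8% + 84% = 92% of Ardent, so Oren controls Ardent.
Arbor and Oren together hold 55% + 45% = 100% of Oakfield, so Oren controls Oakfield.
In Stratus, Oren's side holds only 45%, not ≥ 50%.
So Oren does not control Stratus.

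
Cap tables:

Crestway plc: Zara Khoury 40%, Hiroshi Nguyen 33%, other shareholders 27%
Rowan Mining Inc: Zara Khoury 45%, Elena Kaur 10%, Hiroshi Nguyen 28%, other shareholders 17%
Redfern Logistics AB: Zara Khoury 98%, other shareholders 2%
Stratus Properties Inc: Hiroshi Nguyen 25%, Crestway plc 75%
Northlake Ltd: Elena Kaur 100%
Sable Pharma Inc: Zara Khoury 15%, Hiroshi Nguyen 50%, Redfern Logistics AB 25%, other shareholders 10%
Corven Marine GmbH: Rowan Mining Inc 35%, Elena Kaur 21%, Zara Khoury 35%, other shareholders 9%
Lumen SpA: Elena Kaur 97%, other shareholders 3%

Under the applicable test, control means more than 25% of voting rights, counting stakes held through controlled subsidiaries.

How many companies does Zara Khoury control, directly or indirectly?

Zara holds 40% of Crestway, so Zara controls Crestway.
Zara holds 45% of Rowan, so Zara controls Rowan.
Zara holds 98% of Redfern, so Zara controls Redfern.
Crestway holds 75% of Stratus, so Zara controls Stratus.
Zara and Redfern together hold 15% + 25% = 40% of Sable, so Zara controls Sable.
Rowan and Zara together hold 35% + 35% = 70% of Corven, so Zara controls Corven.
No other company's threshold is met.
Zara controls 6 companies.

6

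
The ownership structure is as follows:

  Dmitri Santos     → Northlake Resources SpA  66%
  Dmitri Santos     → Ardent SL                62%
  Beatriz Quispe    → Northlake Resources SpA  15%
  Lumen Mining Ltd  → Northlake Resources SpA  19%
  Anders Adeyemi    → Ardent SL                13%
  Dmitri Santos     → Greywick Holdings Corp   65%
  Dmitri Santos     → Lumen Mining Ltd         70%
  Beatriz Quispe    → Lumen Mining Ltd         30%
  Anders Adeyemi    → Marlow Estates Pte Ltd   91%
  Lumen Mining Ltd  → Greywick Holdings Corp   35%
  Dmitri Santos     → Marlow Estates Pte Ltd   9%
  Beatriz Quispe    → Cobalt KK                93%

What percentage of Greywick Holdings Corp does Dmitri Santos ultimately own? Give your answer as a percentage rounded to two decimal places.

Dmitri reaches Greywick along 2 paths.
Direct stake: 65% = 65%.
Via Lumen: 70% × 35% = 24.5%.
Total: 65% + 24.5% = 89.5%.
Rounded: 89.50%.

89.50%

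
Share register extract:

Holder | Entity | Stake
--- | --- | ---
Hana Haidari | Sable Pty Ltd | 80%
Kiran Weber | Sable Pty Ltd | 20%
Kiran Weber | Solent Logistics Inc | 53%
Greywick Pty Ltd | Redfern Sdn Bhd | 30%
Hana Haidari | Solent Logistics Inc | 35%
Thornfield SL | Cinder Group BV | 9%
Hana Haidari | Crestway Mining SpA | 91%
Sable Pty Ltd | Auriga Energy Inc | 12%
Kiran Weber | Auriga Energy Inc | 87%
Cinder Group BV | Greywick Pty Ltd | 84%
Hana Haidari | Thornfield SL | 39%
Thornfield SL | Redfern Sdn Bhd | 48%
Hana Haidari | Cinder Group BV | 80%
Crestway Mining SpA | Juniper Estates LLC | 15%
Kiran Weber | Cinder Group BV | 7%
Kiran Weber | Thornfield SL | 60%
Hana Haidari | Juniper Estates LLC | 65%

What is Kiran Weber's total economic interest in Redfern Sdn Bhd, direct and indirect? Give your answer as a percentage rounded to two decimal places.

Kiran reaches Redfern along 3 paths.
Via Cinder → Greywick: 7% × 84% × 30% = 1.764%.
Via Thornfield → Cinder → Greywick: 60% × 9% × 84% × 30% = 1.3608%.
Via Thornfield: 60% × 48% = 28.8%.
Total: 1.764% + 1.3608% + 28.8% = 31.9248%.
Rounded: 31.92%.

31.92%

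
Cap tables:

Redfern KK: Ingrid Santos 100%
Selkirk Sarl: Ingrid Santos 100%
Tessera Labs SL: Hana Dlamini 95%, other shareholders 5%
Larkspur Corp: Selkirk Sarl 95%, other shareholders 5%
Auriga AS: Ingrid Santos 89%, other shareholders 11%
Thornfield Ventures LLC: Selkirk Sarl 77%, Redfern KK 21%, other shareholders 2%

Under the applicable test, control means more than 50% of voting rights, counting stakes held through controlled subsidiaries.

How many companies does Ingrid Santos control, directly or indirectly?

5

Ingrid holds 100% of Redfern, so Ingrid controls Redfern.
Ingrid holds 100% of Selkirk, so Ingrid controls Selkirk.
Selkirk holds 95% of Larkspur, so Ingrid controls Larkspur.
Ingrid holds 89% of Auriga, so Ingrid controls Auriga.
Selkirk and Redfern together hold 77% + 21% = 98% of Thornfield, so Ingrid controls Thornfield.
No other company's threshold is met.
Ingrid controls 5 companies.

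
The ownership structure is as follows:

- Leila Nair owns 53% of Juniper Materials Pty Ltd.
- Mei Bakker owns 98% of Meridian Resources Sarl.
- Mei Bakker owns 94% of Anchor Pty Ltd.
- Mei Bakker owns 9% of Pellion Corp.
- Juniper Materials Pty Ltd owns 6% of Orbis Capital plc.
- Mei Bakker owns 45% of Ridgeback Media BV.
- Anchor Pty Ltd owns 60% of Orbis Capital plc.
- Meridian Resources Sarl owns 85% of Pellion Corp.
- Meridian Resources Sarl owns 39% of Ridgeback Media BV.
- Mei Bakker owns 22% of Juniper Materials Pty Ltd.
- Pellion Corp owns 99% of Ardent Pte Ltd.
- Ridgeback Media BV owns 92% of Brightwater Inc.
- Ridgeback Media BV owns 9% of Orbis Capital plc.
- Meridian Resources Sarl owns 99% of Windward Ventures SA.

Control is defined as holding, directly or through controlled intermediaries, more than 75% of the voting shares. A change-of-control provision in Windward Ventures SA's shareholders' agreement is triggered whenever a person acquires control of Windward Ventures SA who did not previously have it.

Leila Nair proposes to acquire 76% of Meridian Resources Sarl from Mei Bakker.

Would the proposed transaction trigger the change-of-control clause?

Yes

The purchase adds only to Leila's holdings (Mei's stake shrinks), so Leila is the only person who could newly come to control Windward.
Leila's largest direct stake is 53% in Juniper, which does not meet the threshold, so Leila controls no company.
Neither Leila nor any entity Leila controls holds any voting interest in Windward.
So before the transaction, Leila does not control Windward.
After the purchase, Leila holds 76% of Meridian directly, and Mei's stake falls to 22%.
Leila holds 76% of Meridian, so Leila controls Meridian.
Meridian holds 99% of Windward, so Leila controls Windward.
Leila did not control Windward before and does after, so the clause is triggered.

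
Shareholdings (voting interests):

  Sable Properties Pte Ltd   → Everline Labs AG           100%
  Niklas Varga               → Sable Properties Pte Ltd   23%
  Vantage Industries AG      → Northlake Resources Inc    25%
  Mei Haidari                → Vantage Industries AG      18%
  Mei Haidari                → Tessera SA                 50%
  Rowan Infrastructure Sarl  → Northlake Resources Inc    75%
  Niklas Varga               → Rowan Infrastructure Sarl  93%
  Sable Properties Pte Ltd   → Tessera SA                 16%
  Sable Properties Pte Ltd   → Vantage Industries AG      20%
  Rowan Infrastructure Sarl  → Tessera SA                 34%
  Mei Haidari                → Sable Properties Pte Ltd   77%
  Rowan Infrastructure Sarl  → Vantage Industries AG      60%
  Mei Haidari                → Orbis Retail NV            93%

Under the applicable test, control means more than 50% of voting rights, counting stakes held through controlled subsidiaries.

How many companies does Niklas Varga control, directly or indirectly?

Niklas holds 93% of Rowan, so Niklas controls Rowan.
Rowan holds 60% of Vantage, so Niklas controls Vantage.
Vantage and Rowan together hold 25% + 75% = 100% of Northlake, so Niklas controls Northlake.
No other company's threshold is met.
Niklas controls 3 companies.

3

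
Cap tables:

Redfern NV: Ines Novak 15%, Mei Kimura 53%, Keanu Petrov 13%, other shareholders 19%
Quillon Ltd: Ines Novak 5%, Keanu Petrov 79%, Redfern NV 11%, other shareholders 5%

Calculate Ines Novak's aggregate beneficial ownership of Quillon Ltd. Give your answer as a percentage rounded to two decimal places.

6.65%

Ines reaches Quillon along 2 paths.
Direct stake: 5% = 5%.
Via Redfern: 15% × 11% = 1.65%.
Total: 5% + 1.65% = 6.65%.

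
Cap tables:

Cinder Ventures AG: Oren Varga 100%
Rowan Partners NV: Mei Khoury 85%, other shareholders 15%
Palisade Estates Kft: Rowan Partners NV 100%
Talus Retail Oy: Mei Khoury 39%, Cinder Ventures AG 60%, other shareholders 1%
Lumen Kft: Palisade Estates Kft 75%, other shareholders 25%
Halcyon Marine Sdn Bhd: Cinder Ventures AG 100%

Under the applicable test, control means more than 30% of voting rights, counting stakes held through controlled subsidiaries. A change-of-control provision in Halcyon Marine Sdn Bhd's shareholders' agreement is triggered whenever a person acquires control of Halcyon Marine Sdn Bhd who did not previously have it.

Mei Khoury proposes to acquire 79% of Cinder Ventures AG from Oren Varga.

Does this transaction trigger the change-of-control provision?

Yes

The purchase adds only to Mei's holdings (Oren's stake shrinks), so Mei is the only person who could newly come to control Halcyon.
Mei holds 85% of Rowan, so Mei controls Rowan.
Rowan holds 100% of Palisade, so Mei controls Palisade.
Mei holds 39% of Talus, so Mei controls Talus.
Palisade holds 75% of Lumen, so Mei controls Lumen.
Neither Mei nor any entity Mei controls holds any voting interest in Halcyon.
So before the transaction, Mei does not control Halcyon.
After the purchase, Mei holds 79% of Cinder directly, and Oren's stake falls to 21%.
Mei holds 79% of Cinder, so Mei controls Cinder.
Cinder holds 100% of Halcyon, so Mei controls Halcyon.
Mei did not control Halcyon before and does after, so the clause is triggered.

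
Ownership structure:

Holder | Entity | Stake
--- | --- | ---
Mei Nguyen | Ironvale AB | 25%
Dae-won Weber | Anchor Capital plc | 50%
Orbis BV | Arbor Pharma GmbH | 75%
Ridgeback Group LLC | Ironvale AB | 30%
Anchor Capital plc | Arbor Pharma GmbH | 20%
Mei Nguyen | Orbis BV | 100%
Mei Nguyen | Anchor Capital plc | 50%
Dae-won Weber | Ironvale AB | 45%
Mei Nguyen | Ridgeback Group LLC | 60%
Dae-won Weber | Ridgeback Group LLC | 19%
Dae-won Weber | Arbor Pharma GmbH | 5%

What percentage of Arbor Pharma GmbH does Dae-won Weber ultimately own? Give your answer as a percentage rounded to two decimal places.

Dae-won reaches Arbor along 2 paths.
Via Anchor: 50% × 20% = 10%.
Direct stake: 5% = 5%.
Total: 10% + 5% = 15%.
Rounded: 15.00%.

15.00%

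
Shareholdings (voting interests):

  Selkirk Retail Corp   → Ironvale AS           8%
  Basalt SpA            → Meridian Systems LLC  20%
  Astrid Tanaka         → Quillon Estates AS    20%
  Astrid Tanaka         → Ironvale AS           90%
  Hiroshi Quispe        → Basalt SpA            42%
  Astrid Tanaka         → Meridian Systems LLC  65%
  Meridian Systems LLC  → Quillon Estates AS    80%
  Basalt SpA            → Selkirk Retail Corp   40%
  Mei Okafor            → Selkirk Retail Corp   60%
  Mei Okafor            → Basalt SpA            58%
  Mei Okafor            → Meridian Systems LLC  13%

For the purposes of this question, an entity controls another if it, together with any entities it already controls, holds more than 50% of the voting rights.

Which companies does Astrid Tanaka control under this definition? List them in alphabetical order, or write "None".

Ironvale AS, Meridian Systems LLC, Quillon Estates AS

Astrid holds 65% of Meridian, so Astrid controls Meridian.
Astrid holds 90% of Ironvale, so Astrid controls Ironvale.
Meridian and Astrid together hold 80% + 20% = 100% of Quillon, so Astrid controls Quillon.
No other company's threshold is met.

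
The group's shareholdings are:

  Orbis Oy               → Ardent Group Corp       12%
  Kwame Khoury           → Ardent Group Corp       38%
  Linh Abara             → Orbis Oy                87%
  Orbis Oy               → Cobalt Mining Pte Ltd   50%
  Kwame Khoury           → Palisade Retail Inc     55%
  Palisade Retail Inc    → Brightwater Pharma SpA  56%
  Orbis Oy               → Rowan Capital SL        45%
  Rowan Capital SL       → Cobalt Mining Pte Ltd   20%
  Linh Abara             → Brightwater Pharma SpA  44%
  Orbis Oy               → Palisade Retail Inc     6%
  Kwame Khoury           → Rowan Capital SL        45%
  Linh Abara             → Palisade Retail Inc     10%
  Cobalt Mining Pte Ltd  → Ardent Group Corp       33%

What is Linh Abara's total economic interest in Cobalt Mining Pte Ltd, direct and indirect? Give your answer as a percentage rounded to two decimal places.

Linh reaches Cobalt along 2 paths.
Via Orbis → Rowan: 87% × 45% × 20% = 7.83%.
Via Orbis: 87% × 50% = 43.5%.
Total: 7.83% + 43.5% = 51.33%.

51.33%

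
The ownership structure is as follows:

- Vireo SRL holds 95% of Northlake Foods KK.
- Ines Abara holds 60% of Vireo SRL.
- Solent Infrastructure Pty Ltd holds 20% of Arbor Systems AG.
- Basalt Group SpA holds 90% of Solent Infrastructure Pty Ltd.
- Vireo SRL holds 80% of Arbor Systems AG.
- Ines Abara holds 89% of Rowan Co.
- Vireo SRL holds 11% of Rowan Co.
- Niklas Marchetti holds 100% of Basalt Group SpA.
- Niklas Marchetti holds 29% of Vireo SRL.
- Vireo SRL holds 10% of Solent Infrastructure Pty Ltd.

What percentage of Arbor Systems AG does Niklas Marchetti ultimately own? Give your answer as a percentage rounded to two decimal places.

Niklas reaches Arbor along 3 paths.
Via Vireo → Solent: 29% × 10% × 20% = 0.58%.
Via Basalt → Solent: 100% × 90% × 20% = 18%.
Via Vireo: 29% × 80% = 23.2%.
Total: 0.58% + 18% + 23.2% = 41.78%.

41.78%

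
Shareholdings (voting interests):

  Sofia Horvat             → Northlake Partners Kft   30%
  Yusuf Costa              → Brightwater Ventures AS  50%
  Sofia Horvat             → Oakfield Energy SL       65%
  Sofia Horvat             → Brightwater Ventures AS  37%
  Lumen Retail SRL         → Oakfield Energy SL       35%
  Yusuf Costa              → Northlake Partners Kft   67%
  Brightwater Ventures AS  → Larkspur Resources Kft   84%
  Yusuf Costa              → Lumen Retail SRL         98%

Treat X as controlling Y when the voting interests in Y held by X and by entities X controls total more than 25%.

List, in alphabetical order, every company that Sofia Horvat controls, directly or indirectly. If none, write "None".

Sofia holds 37% of Brightwater, so Sofia controls Brightwater.
Sofia holds 65% of Oakfield, so Sofia controls Oakfield.
Brightwater holds 84% of Larkspur, so Sofia controls Larkspur.
Sofia holds 30% of Northlake, so Sofia controls Northlake.
No other company's threshold is met.

Brightwater Ventures AS, Larkspur Resources Kft, Northlake Partners Kft, Oakfield Energy SL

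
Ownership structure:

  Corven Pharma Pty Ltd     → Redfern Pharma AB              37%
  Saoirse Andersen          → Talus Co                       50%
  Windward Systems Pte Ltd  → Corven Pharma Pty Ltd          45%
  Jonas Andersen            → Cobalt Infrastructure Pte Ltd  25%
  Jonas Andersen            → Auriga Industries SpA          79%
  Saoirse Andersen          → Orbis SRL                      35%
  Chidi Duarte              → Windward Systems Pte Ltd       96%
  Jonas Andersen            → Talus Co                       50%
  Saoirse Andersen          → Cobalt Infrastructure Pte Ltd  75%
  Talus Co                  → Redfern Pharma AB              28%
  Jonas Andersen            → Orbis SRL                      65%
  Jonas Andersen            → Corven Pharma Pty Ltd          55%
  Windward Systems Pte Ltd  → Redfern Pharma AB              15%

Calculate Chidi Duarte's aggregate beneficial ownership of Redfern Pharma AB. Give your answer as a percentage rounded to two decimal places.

30.38%

Chidi reaches Redfern along 2 paths.
Via Windward: 96% × 15% = 14.4%.
Via Windward → Corven: 96% × 45% × 37% = 15.984%.
Total: 14.4% + 15.984% = 30.384%.
Rounded: 30.38%.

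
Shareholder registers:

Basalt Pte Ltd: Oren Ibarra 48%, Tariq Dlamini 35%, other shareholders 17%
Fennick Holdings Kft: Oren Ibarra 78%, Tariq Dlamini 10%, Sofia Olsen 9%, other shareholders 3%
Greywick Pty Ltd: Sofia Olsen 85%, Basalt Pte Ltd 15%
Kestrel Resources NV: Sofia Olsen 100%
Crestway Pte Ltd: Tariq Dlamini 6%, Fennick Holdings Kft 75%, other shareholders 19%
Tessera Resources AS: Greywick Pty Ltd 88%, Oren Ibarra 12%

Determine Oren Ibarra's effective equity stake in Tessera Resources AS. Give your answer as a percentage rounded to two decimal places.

18.34%

Oren reaches Tessera along 2 paths.
Via Basalt → Greywick: 48% × 15% × 88% = 6.336%.
Direct stake: 12% = 12%.
Total: 6.336% + 12% = 18.336%.
Rounded: 18.34%.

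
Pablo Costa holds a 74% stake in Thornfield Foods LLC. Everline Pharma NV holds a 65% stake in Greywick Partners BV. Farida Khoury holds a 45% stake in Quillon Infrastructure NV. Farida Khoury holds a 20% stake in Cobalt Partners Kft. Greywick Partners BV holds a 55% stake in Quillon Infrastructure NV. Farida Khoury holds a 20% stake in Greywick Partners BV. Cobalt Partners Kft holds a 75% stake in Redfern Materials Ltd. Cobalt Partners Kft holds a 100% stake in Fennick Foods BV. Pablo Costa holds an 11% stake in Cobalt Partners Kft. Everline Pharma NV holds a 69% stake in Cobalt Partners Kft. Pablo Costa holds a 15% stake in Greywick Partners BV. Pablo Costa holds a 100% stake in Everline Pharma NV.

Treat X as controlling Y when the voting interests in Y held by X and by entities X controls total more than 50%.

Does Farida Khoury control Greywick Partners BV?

Farida's largest direct stake is 45% in Quillon, which does not meet the threshold, so Farida controls no company.
In Greywick, Farida's side holds only 20%, not > 50%.
So Farida does not control Greywick.

No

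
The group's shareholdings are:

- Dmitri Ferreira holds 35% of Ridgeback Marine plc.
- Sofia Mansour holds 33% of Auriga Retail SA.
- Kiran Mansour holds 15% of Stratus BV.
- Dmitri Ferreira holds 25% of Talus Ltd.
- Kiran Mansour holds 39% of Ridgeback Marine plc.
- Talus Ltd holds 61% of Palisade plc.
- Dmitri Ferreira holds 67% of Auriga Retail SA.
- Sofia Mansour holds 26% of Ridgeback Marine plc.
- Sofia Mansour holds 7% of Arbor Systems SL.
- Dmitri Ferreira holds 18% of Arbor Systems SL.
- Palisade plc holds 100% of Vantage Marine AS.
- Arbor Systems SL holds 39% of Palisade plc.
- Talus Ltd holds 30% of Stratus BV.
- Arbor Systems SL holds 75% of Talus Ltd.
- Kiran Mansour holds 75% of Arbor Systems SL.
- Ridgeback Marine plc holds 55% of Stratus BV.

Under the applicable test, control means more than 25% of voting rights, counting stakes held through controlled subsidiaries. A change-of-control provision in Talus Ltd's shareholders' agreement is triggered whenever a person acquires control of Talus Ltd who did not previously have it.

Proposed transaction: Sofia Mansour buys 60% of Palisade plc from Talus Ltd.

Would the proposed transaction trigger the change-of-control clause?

No

The purchase adds only to Sofia's holdings (Talus's stake shrinks), so Sofia is the only person who could newly come to control Talus.
Sofia holds 33% of Auriga, so Sofia controls Auriga.
Sofia holds 26% of Ridgeback, so Sofia controls Ridgeback.
Ridgeback holds 55% of Stratus, so Sofia controls Stratus.
Neither Sofia nor any entity Sofia controls holds any voting interest in Talus.
So before the transaction, Sofia does not control Talus.
After the purchase, Sofia holds 60% of Palisade directly, and Talus's stake falls to 1%.
Sofia holds 60% of Palisade, so Sofia controls Palisade.
Palisade holds 100% of Vantage, so Sofia controls Vantage.
After the transaction, neither Sofia nor any entity Sofia controls holds a voting interest in Talus, so Sofia still does not control it.
No new person acquires control, so the clause is not triggered.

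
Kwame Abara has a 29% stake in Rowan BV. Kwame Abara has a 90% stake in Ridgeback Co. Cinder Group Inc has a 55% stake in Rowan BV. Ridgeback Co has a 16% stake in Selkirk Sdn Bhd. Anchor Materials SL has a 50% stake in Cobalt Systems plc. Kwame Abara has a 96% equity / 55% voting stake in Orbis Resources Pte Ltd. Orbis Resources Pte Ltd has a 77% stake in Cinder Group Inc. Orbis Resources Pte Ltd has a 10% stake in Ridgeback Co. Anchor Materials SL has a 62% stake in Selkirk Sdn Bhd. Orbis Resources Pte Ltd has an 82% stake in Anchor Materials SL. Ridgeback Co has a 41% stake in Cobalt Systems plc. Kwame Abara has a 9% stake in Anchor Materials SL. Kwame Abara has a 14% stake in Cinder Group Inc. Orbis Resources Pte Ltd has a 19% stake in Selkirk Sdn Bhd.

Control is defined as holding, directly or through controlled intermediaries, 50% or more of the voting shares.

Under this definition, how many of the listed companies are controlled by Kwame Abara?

Kwame holds 55% of Orbis, so Kwame controls Orbis.
Kwame and Orbis together hold 14% + 77% = 91% of Cinder, so Kwame controls Cinder.
Orbis and Kwame together hold 10% + 90% = 100% of Ridgeback, so Kwame controls Ridgeback.
Orbis and Kwame together hold 82% + 9% = 91% of Anchor, so Kwame controls Anchor.
Anchor and Orbis and Ridgeback together hold 62% + 19% + 16% = 97% of Selkirk, so Kwame controls Selkirk.
Ridgeback and Anchor together hold 41% + 50% = 91% of Cobalt, so Kwame controls Cobalt.
Kwame and Cinder together hold 29% + 55% = 84% of Rowan, so Kwame controls Rowan.
Kwame controls 7 companies.

7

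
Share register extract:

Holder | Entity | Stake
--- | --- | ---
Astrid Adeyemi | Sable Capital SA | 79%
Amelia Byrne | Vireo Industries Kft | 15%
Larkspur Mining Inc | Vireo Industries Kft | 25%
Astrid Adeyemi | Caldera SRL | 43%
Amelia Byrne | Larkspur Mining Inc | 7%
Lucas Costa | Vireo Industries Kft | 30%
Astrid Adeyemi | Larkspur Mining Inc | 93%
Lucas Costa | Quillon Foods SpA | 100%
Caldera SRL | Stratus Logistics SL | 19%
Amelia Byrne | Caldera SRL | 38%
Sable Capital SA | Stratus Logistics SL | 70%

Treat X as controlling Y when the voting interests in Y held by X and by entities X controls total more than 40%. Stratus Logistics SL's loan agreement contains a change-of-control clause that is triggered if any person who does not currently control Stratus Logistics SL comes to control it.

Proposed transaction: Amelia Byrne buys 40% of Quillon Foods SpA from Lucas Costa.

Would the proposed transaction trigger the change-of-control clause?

The purchase adds only to Amelia's holdings (Lucas's stake shrinks), so Amelia is the only person who could newly come to control Stratus.
Amelia's largest direct stake is 38% in Caldera, which does not meet the threshold, so Amelia controls no company.
Neither Amelia nor any entity Amelia controls holds any voting interest in Stratus.
So before the transaction, Amelia does not control Stratus.
After the purchase, Amelia holds 40% of Quillon directly, and Lucas's stake falls to 60%.
Amelia's side now holds 40% of Quillon, not > 40%, so Amelia still does not control Quillon.
After the transaction, neither Amelia nor any entity Amelia controls holds a voting interest in Stratus, so Amelia still does not control it.
No new person acquires control, so the clause is not triggered.

No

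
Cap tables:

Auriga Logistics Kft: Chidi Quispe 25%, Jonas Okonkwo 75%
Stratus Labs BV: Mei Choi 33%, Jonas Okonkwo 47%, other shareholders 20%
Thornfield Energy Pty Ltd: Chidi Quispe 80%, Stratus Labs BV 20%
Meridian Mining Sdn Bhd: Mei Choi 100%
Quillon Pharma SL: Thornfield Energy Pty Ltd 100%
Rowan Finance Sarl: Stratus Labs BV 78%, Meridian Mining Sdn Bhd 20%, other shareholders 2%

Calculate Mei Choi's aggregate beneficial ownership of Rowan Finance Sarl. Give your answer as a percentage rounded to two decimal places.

Mei reaches Rowan along 2 paths.
Via Stratus: 33% × 78% = 25.74%.
Via Meridian: 100% × 20% = 20%.
Total: 25.74% + 20% = 45.74%.

45.74%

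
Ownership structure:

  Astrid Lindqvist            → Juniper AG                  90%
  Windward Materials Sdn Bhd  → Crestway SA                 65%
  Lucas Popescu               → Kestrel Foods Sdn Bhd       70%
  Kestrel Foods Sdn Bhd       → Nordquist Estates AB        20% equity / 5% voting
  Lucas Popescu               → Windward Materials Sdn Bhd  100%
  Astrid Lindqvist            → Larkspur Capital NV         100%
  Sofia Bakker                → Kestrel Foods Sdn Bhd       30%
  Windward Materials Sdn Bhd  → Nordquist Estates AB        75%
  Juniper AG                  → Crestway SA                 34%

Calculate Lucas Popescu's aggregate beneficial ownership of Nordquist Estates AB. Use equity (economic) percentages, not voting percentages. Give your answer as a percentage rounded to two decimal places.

89.00%

Lucas reaches Nordquist along 2 paths.
Via Windward: 100% × 75% = 75%.
Via Kestrel: 70% × 20% = 14%.
Total: 75% + 14% = 89%.
Rounded: 89.00%.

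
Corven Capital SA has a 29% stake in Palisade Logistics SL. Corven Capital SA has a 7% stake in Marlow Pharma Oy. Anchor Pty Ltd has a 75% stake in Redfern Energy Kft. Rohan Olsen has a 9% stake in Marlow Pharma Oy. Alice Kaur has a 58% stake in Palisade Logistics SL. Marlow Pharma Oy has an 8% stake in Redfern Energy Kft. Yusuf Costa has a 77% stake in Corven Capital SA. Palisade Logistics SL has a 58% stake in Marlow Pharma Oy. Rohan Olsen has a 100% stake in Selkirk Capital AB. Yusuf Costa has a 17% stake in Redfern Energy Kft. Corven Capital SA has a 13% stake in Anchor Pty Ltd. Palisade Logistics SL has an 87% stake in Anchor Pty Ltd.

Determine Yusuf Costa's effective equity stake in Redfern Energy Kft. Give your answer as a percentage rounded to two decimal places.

Yusuf reaches Redfern along 5 paths.
Direct stake: 17% = 17%.
Via Corven → Marlow: 77% × 7% × 8% = 0.4312%.
Via Corven → Palisade → Marlow: 77% × 29% × 58% × 8% = 1.036112%.
Via Corven → Palisade → Anchor: 77% × 29% × 87% × 75% = 14.570325%.
Via Corven → Anchor: 77% × 13% × 75% = 7.5075%.
Total: 17% + 0.4312% + 1.036112% + 14.570325% + 7.5075% = 40.545137%.
Rounded: 40.55%.

40.55%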